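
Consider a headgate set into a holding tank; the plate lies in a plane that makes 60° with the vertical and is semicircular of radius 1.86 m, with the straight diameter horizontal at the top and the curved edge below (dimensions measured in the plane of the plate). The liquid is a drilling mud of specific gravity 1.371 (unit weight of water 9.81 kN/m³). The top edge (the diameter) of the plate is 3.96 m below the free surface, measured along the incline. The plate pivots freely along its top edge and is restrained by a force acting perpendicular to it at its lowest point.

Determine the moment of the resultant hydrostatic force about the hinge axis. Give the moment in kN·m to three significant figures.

M ≈ 146 kN·m

γ = 1.371 × 9.81 = 13.44951 kN/m³.
The plate makes 60° with the vertical, i.e. θ = 90° − 60° = 30° to the horizontal. Measuring y along the incline from the free-surface line, vertical depth h = y·sinθ with sinθ = 0.500000.
The centroid of a semicircle lies 4r/(3π) = 0.789409 m from the diameter, here below the top edge, so y_c = 3.96 + 0.789409 = 4.74941 m and h_c = 4.74941 × 0.500000 = 2.37471 m.
A = πr²/2 = π × 1.86²/2 = 5.43433 m².
Resultant F = γ·h_c·A = 13.44951 × 2.37471 × 5.43433 = 173.565 kN.
I_c = (π/8 − 8/(9π))·r⁴ = 0.109757 × 1.86⁴ = 1.31366 m⁴.
Centre of pressure: y_p = y_c + I_c/(y_c·A) = 4.74941 + 1.31366/(4.74941 × 5.43433) = 4.74941 + 0.0508976 = 4.80031 m along the plane.
The resultant acts 0.789409 + 0.0508976 = 0.840307 m (along the plate) below the hinge at the top edge, so the moment about the hinge is M = F × 0.840307 = 173.565 × 0.840307 = 145.848 kN·m.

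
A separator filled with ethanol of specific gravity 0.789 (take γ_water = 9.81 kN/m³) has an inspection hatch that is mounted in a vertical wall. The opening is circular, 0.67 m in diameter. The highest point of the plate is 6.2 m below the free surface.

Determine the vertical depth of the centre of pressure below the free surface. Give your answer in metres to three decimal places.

γ = 0.789 × 9.81 = 7.74009 kN/m³.
The centroid is at the centre, 0.335 m below the top of the plate, so the centroid depth is h_c = 6.2 + 0.335 = 6.535 m.
A = π(0.335)² = 0.352565 m².
Resultant F = γ·h_c·A = 7.74009 × 6.535 × 0.352565 = 17.8333 kN.
I_c = πr⁴/4 = π × 0.335⁴/4 = 0.00989166 m⁴.
Centre of pressure: y_p = y_c + I_c/(y_c·A) = 6.535 + 0.00989166/(6.535 × 0.352565) = 6.535 + 0.00429323 = 6.53929 m along the plane.

h_p = 6.539 m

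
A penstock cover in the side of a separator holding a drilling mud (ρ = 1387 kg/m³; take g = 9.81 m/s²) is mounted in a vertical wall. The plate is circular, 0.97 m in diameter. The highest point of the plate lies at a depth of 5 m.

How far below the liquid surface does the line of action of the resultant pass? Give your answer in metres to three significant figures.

γ = ρg = 1387 × 9.81 / 1000 = 13.60647 kN/m³.
The centroid is at the centre, 0.485 m below the top of the plate, so the centroid depth is h_c = 5 + 0.485 = 5.485 m.
A = π(0.485)² = 0.738981 m².
Resultant F = γ·h_c·A = 13.60647 × 5.485 × 0.738981 = 55.1513 kN.
I_c = πr⁴/4 = π × 0.485⁴/4 = 0.0434567 m⁴.
Centre of pressure: y_p = y_c + I_c/(y_c·A) = 5.485 + 0.0434567/(5.485 × 0.738981) = 5.485 + 0.0107213 = 5.49572 m along the plane.

h_p = 5.50 m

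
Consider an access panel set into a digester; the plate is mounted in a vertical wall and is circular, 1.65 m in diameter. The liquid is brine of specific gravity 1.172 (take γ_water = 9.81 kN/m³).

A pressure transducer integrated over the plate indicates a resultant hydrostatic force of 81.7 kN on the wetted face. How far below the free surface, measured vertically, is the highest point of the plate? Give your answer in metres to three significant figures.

γ = 1.172 × 9.81 = 11.49732 kN/m³.
A = π(0.825)² = 2.13825 m².
From F = γ·h_c·A, the centroid depth is h_c = 81.7/(11.49732 × 2.13825) = 3.32328 m.
The centroid is at the centre, 0.825 m below the top of the plate, so the highest point sits at h_top = 3.32328 − 0.825 = 2.49828 m below the surface.

d_top ≈ 2.50 m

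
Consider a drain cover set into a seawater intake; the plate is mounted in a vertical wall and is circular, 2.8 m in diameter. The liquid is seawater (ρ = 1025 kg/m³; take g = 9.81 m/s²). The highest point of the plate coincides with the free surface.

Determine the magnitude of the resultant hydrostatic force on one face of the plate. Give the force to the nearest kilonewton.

F ≈ 87 kN

γ = ρg = 1025 × 9.81 / 1000 = 10.05525 kN/m³.
The centroid is at the centre, 1.4 m below the top of the plate, so the centroid depth is h_c = 1.4 m.
A = π(1.4)² = 6.15752 m².
Resultant F = γ·h_c·A = 10.05525 × 1.4 × 6.15752 = 86.6816 kN.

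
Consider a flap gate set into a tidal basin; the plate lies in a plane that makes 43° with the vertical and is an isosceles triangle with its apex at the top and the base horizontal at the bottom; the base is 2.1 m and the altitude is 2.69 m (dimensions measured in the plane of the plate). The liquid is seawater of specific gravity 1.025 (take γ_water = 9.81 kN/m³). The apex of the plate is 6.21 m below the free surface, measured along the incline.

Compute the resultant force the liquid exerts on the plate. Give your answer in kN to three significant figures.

F ≈ 166 kN

γ = 1.025 × 9.81 = 10.05525 kN/m³.
The plate makes 43° with the vertical, i.e. θ = 90° − 43° = 47° to the horizontal. Measuring y along the incline from the free-surface line, vertical depth h = y·sinθ with sinθ = 0.731354.
With the apex up, the centroid sits 2h/3 = 2 × 2.69/3 = 1.79333 m below the apex, so y_c = 6.21 + 1.79333 = 8.00333 m and h_c = 8.00333 × 0.731354 = 5.85327 m.
A = ½ × 2.1 × 2.69 = 2.8245 m².
Resultant F = γ·h_c·A = 10.05525 × 5.85327 × 2.8245 = 166.239 kN.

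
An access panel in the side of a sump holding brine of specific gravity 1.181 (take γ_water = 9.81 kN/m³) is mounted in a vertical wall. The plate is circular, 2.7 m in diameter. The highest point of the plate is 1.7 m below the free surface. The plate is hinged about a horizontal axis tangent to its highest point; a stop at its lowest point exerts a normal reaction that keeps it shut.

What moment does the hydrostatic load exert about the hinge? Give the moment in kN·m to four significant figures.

M ≈ 303.4 kN·m

γ = 1.181 × 9.81 = 11.58561 kN/m³.
The centroid is at the centre, 1.35 m below the top of the plate, so the centroid depth is h_c = 1.7 + 1.35 = 3.05 m.
A = π(1.35)² = 5.72555 m².
Resultant F = γ·h_c·A = 11.58561 × 3.05 × 5.72555 = 202.319 kN.
I_c = πr⁴/4 = π × 1.35⁴/4 = 2.6087 m⁴.
Centre of pressure: y_p = y_c + I_c/(y_c·A) = 3.05 + 2.6087/(3.05 × 5.72555) = 3.05 + 0.149385 = 3.19938 m along the plane.
The resultant acts 1.35 + 0.149385 = 1.49939 m (along the plate) below the hinge at the top edge, so the moment about the hinge is M = F × 1.49939 = 202.319 × 1.49939 = 303.355 kN·m.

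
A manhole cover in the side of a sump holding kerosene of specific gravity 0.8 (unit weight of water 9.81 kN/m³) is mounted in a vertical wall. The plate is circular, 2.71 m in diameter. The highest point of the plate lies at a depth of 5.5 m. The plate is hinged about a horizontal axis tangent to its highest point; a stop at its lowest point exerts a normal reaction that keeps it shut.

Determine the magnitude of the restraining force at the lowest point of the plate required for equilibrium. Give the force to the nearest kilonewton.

γ = 0.8 × 9.81 = 7.848 kN/m³.
The centroid is at the centre, 1.355 m below the top of the plate, so the centroid depth is h_c = 5.5 + 1.355 = 6.855 m.
A = π(1.355)² = 5.76804 m².
Resultant F = γ·h_c·A = 7.848 × 6.855 × 5.76804 = 310.309 kN.
I_c = πr⁴/4 = π × 1.355⁴/4 = 2.64757 m⁴.
Centre of pressure: y_p = y_c + I_c/(y_c·A) = 6.855 + 2.64757/(6.855 × 5.76804) = 6.855 + 0.0669594 = 6.92196 m along the plane.
The resultant acts 1.355 + 0.0669594 = 1.42196 m (along the plate) below the hinge at the top edge, so the moment about the hinge is M = F × 1.42196 = 310.309 × 1.42196 = 441.247 kN·m.
A normal force at the bottom, 2.71 m from the hinge, must supply this moment: P = 441.247/2.71 = 162.822 kN.

P ≈ 163 kN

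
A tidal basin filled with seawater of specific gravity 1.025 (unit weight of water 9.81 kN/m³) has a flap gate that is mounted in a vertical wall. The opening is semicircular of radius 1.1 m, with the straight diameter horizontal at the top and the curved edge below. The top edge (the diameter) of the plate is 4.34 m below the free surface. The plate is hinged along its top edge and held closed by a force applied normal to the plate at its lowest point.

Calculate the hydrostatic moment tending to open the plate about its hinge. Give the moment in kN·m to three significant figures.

γ = 1.025 × 9.81 = 10.05525 kN/m³.
The centroid of a semicircle lies 4r/(3π) = 0.466854 m from the diameter, here below the top edge, so the centroid depth is h_c = 4.34 + 0.466854 = 4.80685 m.
A = πr²/2 = π × 1.1²/2 = 1.90066 m².
Resultant F = γ·h_c·A = 10.05525 × 4.80685 × 1.90066 = 91.8666 kN.
I_c = (π/8 − 8/(9π))·r⁴ = 0.109757 × 1.1⁴ = 0.160695 m⁴.
Centre of pressure: y_p = y_c + I_c/(y_c·A) = 4.80685 + 0.160695/(4.80685 × 1.90066) = 4.80685 + 0.0175888 = 4.82444 m along the plane.
The resultant acts 0.466854 + 0.0175888 = 0.484443 m (along the plate) below the hinge at the top edge, so the moment about the hinge is M = F × 0.484443 = 91.8666 × 0.484443 = 44.5041 kN·m.

M ≈ 44.5 kN·m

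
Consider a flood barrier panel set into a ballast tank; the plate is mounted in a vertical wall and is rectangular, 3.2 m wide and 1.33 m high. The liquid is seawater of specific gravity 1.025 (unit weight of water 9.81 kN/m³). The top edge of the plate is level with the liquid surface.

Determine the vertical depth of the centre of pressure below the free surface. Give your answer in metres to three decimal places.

h_p = 0.887 m

γ = 1.025 × 9.81 = 10.05525 kN/m³.
The centroid lies 1.33/2 = 0.665 m below the top edge, so the centroid depth is h_c = 0.665 m.
A = 3.2 × 1.33 = 4.256 m².
Resultant F = γ·h_c·A = 10.05525 × 0.665 × 4.256 = 28.4588 kN.
I_c = b·h³/12 = 3.2 × 1.33³/12 = 0.62737 m⁴.
Centre of pressure: y_p = y_c + I_c/(y_c·A) = 0.665 + 0.62737/(0.665 × 4.256) = 0.665 + 0.221667 = 0.886667 m along the plane.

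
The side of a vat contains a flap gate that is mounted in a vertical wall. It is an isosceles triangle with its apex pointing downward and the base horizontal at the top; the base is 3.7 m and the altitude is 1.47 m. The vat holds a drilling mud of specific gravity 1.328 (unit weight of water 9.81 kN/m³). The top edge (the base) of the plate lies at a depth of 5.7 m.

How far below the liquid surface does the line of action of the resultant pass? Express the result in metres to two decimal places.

h_p = 6.21 m

γ = 1.328 × 9.81 = 13.02768 kN/m³.
With the apex down, the centroid sits h/3 = 1.47/3 = 0.49 m below the base (the top edge), so the centroid depth is h_c = 5.7 + 0.49 = 6.19 m.
A = ½ × 3.7 × 1.47 = 2.7195 m².
Resultant F = γ·h_c·A = 13.02768 × 6.19 × 2.7195 = 219.304 kN.
I_c = b·h³/36 = 3.7 × 1.47³/36 = 0.326476 m⁴.
Centre of pressure: y_p = y_c + I_c/(y_c·A) = 6.19 + 0.326476/(6.19 × 2.7195) = 6.19 + 0.0193942 = 6.20939 m along the plane.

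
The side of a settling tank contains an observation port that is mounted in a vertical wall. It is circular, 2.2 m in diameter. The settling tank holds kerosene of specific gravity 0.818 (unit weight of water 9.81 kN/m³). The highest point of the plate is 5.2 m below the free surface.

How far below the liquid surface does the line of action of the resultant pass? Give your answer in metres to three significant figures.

h_p = 6.35 m

γ = 0.818 × 9.81 = 8.02458 kN/m³.
The centroid is at the centre, 1.1 m below the top of the plate, so the centroid depth is h_c = 5.2 + 1.1 = 6.3 m.
A = π(1.1)² = 3.80133 m².
Resultant F = γ·h_c·A = 8.02458 × 6.3 × 3.80133 = 192.176 kN.
I_c = πr⁴/4 = π × 1.1⁴/4 = 1.1499 m⁴.
Centre of pressure: y_p = y_c + I_c/(y_c·A) = 6.3 + 1.1499/(6.3 × 3.80133) = 6.3 + 0.0480158 = 6.34802 m along the plane.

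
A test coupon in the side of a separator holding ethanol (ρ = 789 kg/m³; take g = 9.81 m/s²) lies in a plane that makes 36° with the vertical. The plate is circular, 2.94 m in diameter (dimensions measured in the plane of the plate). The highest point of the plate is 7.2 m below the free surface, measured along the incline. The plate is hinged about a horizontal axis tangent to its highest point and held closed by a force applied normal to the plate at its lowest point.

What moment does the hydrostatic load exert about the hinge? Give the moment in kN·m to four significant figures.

M ≈ 564.7 kN·m

γ = ρg = 789 × 9.81 / 1000 = 7.74009 kN/m³.
The plate makes 36° with the vertical, i.e. θ = 90° − 36° = 54° to the horizontal. Measuring y along the incline from the free-surface line, vertical depth h = y·sinθ with sinθ = 0.809017.
The centroid is at the centre, 1.47 m below the top of the plate, so y_c = 7.2 + 1.47 = 8.67 m and h_c = 8.67 × 0.809017 = 7.01418 m.
A = π(1.47)² = 6.78867 m².
Resultant F = γ·h_c·A = 7.74009 × 7.01418 × 6.78867 = 368.56 kN.
I_c = πr⁴/4 = π × 1.47⁴/4 = 3.66741 m⁴.
Centre of pressure: y_p = y_c + I_c/(y_c·A) = 8.67 + 3.66741/(8.67 × 6.78867) = 8.67 + 0.0623097 = 8.73231 m along the plane.
The resultant acts 1.47 + 0.0623097 = 1.53231 m (along the plate) below the hinge at the top edge, so the moment about the hinge is M = F × 1.53231 = 368.56 × 1.53231 = 564.748 kN·m.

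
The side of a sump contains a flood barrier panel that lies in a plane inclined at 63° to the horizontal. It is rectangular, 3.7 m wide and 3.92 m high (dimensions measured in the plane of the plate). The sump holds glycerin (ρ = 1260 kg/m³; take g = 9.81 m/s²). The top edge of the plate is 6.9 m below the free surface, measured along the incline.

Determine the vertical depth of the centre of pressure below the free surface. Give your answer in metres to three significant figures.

γ = ρg = 1260 × 9.81 / 1000 = 12.3606 kN/m³.
Let θ = 63° be the plate's angle to the horizontal; measure y along the incline from where the plane meets the free surface. Vertical depth h = y·sinθ with sinθ = 0.891007.
The centroid lies 3.92/2 = 1.96 m below the top edge, so y_c = 6.9 + 1.96 = 8.86 m and h_c = 8.86 × 0.891007 = 7.89432 m.
A = 3.7 × 3.92 = 14.504 m².
Resultant F = γ·h_c·A = 12.3606 × 7.89432 × 14.504 = 1415.28 kN.
I_c = b·h³/12 = 3.7 × 3.92³/12 = 18.5729 m⁴.
Centre of pressure: y_p = y_c + I_c/(y_c·A) = 8.86 + 18.5729/(8.86 × 14.504) = 8.86 + 0.14453 = 9.00453 m along the plane.
Vertically, h_p = y_p·sinθ = 9.00453 × 0.891007 = 8.0231 m.

h_p = 8.02 m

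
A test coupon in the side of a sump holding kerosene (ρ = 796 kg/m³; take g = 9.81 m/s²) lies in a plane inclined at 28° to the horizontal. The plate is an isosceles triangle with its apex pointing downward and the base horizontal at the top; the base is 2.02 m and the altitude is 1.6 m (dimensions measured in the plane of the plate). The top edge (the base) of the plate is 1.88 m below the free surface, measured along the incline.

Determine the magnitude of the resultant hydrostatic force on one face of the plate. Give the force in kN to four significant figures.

γ = ρg = 796 × 9.81 / 1000 = 7.80876 kN/m³.
Let θ = 28° be the plate's angle to the horizontal; measure y along the incline from where the plane meets the free surface. Vertical depth h = y·sinθ with sinθ = 0.469472.
With the apex down, the centroid sits h/3 = 1.6/3 = 0.533333 m below the base (the top edge), so y_c = 1.88 + 0.533333 = 2.41333 m and h_c = 2.41333 × 0.469472 = 1.13299 m.
A = ½ × 2.02 × 1.6 = 1.616 m².
Resultant F = γ·h_c·A = 7.80876 × 1.13299 × 1.616 = 14.2972 kN.

F ≈ 14.30 kN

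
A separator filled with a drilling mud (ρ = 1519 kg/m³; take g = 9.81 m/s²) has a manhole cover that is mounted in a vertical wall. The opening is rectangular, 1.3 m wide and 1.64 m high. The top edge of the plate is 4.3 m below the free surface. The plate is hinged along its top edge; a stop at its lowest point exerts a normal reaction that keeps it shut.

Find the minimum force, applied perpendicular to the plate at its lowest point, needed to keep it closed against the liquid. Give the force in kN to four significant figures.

P ≈ 85.67 kN

γ = ρg = 1519 × 9.81 / 1000 = 14.90139 kN/m³.
The centroid lies 1.64/2 = 0.82 m below the top edge, so the centroid depth is h_c = 4.3 + 0.82 = 5.12 m.
A = 1.3 × 1.64 = 2.132 m².
Resultant F = γ·h_c·A = 14.90139 × 5.12 × 2.132 = 162.661 kN.
I_c = b·h³/12 = 1.3 × 1.64³/12 = 0.477852 m⁴.
Centre of pressure: y_p = y_c + I_c/(y_c·A) = 5.12 + 0.477852/(5.12 × 2.132) = 5.12 + 0.043776 = 5.16378 m along the plane.
The resultant acts 0.82 + 0.043776 = 0.863776 m (along the plate) below the hinge at the top edge, so the moment about the hinge is M = F × 0.863776 = 162.661 × 0.863776 = 140.503 kN·m.
A normal force at the bottom, 1.64 m from the hinge, must supply this moment: P = 140.503/1.64 = 85.6726 kN.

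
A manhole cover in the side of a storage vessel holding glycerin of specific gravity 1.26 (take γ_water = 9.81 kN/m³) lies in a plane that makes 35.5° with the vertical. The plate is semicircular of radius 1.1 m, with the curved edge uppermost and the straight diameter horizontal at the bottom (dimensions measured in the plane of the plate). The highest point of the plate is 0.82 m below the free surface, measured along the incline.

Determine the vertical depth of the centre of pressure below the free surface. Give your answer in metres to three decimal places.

h_p = 1.230 m

γ = 1.26 × 9.81 = 12.3606 kN/m³.
The plate makes 35.5° with the vertical, i.e. θ = 90° − 35.5° = 54.5° to the horizontal. Measuring y along the incline from the free-surface line, vertical depth h = y·sinθ with sinθ = 0.814116.
The centroid lies 4r/(3π) = 0.466854 m above the diameter, so r − 4r/(3π) = 1.1 − 0.466854 = 0.633146 m below the topmost point, so y_c = 0.82 + 0.633146 = 1.45315 m and h_c = 1.45315 × 0.814116 = 1.18303 m.
A = πr²/2 = π × 1.1²/2 = 1.90066 m².
Resultant F = γ·h_c·A = 12.3606 × 1.18303 × 1.90066 = 27.7933 kN.
I_c = (π/8 − 8/(9π))·r⁴ = 0.109757 × 1.1⁴ = 0.160695 m⁴.
Centre of pressure: y_p = y_c + I_c/(y_c·A) = 1.45315 + 0.160695/(1.45315 × 1.90066) = 1.45315 + 0.0581818 = 1.51133 m along the plane.
Vertically, h_p = y_p·sinθ = 1.51133 × 0.814116 = 1.2304 m.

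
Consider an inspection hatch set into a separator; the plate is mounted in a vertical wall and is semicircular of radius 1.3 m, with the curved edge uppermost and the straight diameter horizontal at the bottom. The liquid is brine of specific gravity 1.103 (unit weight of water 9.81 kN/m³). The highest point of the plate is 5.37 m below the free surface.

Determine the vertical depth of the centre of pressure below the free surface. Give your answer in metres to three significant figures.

h_p = 6.14 m

γ = 1.103 × 9.81 = 10.82043 kN/m³.
The centroid lies 4r/(3π) = 0.551737 m above the diameter, so r − 4r/(3π) = 1.3 − 0.551737 = 0.748263 m below the topmost point, so the centroid depth is h_c = 5.37 + 0.748263 = 6.11826 m.
A = πr²/2 = π × 1.3²/2 = 2.65465 m².
Resultant F = γ·h_c·A = 10.82043 × 6.11826 × 2.65465 = 175.744 kN.
I_c = (π/8 − 8/(9π))·r⁴ = 0.109757 × 1.3⁴ = 0.313477 m⁴.
Centre of pressure: y_p = y_c + I_c/(y_c·A) = 6.11826 + 0.313477/(6.11826 × 2.65465) = 6.11826 + 0.0193006 = 6.13756 m along the plane.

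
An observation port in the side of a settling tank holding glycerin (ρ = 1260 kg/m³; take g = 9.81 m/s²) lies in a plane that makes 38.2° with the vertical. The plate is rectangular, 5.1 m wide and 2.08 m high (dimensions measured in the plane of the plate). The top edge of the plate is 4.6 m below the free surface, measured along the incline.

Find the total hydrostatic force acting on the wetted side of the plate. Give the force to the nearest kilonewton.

γ = ρg = 1260 × 9.81 / 1000 = 12.3606 kN/m³.
The plate makes 38.2° with the vertical, i.e. θ = 90° − 38.2° = 51.8° to the horizontal. Measuring y along the incline from the free-surface line, vertical depth h = y·sinθ with sinθ = 0.785857.
The centroid lies 2.08/2 = 1.04 m below the top edge, so y_c = 4.6 + 1.04 = 5.64 m and h_c = 5.64 × 0.785857 = 4.43223 m.
A = 5.1 × 2.08 = 10.608 m².
Resultant F = γ·h_c·A = 12.3606 × 4.43223 × 10.608 = 581.16 kN.

F ≈ 581 kN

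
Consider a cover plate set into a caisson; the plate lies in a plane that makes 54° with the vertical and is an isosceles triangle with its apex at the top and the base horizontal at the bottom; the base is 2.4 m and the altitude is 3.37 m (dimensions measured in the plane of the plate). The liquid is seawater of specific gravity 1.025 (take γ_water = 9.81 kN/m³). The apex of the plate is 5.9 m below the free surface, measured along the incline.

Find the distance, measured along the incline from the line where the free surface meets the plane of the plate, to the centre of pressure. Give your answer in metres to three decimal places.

y_p = 8.224 m

γ = 1.025 × 9.81 = 10.05525 kN/m³.
The plate makes 54° with the vertical, i.e. θ = 90° − 54° = 36° to the horizontal. Measuring y along the incline from the free-surface line, vertical depth h = y·sinθ with sinθ = 0.587785.
With the apex up, the centroid sits 2h/3 = 2 × 3.37/3 = 2.24667 m below the apex, so y_c = 5.9 + 2.24667 = 8.14667 m and h_c = 8.14667 × 0.587785 = 4.78849 m.
A = ½ × 2.4 × 3.37 = 4.044 m².
Resultant F = γ·h_c·A = 10.05525 × 4.78849 × 4.044 = 194.716 kN.
I_c = b·h³/36 = 2.4 × 3.37³/36 = 2.55152 m⁴.
Centre of pressure: y_p = y_c + I_c/(y_c·A) = 8.14667 + 2.55152/(8.14667 × 4.044) = 8.14667 + 0.0774476 = 8.22412 m along the plane.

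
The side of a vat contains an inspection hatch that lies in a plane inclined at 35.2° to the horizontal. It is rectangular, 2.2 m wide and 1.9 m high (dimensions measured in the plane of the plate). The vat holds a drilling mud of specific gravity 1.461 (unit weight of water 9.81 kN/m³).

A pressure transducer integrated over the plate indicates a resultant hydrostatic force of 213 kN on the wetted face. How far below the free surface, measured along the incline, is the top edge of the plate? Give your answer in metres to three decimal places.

y_top ≈ 5.218 m

γ = 1.461 × 9.81 = 14.33241 kN/m³.
A = 2.2 × 1.9 = 4.18 m².
From F = γ·h_c·A, the centroid depth is h_c = 213/(14.33241 × 4.18) = 3.55536 m.
Let θ = 35.2° be the plate's angle to the horizontal; measure y along the incline from where the plane meets the free surface. Vertical depth h = y·sinθ with sinθ = 0.576432.
Along the incline, y_c = h_c/sinθ = 3.55536/0.576432 = 6.16787 m.
The centroid lies 1.9/2 = 0.95 m below the top edge, so the top edge sits at y_top = 6.16787 − 0.95 = 5.21787 m along the incline.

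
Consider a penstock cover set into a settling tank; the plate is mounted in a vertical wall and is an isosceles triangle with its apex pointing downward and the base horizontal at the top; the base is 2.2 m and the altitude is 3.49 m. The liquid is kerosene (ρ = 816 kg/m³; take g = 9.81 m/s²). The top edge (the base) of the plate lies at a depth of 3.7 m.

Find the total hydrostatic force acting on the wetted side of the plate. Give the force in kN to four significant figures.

F ≈ 149.5 kN

γ = ρg = 816 × 9.81 / 1000 = 8.00496 kN/m³.
With the apex down, the centroid sits h/3 = 3.49/3 = 1.16333 m below the base (the top edge), so the centroid depth is h_c = 3.7 + 1.16333 = 4.86333 m.
A = ½ × 2.2 × 3.49 = 3.839 m².
Resultant F = γ·h_c·A = 8.00496 × 4.86333 × 3.839 = 149.455 kN.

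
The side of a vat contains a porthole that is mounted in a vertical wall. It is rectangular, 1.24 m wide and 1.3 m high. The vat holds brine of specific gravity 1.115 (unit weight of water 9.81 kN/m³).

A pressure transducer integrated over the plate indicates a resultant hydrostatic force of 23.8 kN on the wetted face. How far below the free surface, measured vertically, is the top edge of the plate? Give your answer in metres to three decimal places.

d_top ≈ 0.700 m

γ = 1.115 × 9.81 = 10.93815 kN/m³.
A = 1.24 × 1.3 = 1.612 m².
From F = γ·h_c·A, the centroid depth is h_c = 23.8/(10.93815 × 1.612) = 1.3498 m.
The centroid lies 1.3/2 = 0.65 m below the top edge, so the top edge sits at h_top = 1.3498 − 0.65 = 0.6998 m below the surface.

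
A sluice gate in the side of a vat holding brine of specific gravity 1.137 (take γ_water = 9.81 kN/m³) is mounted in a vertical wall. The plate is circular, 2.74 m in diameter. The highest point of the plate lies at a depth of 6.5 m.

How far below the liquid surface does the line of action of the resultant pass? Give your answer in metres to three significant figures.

h_p = 7.93 m

γ = 1.137 × 9.81 = 11.15397 kN/m³.
The centroid is at the centre, 1.37 m below the top of the plate, so the centroid depth is h_c = 6.5 + 1.37 = 7.87 m.
A = π(1.37)² = 5.89646 m².
Resultant F = γ·h_c·A = 11.15397 × 7.87 × 5.89646 = 517.602 kN.
I_c = πr⁴/4 = π × 1.37⁴/4 = 2.76676 m⁴.
Centre of pressure: y_p = y_c + I_c/(y_c·A) = 7.87 + 2.76676/(7.87 × 5.89646) = 7.87 + 0.0596218 = 7.92962 m along the plane.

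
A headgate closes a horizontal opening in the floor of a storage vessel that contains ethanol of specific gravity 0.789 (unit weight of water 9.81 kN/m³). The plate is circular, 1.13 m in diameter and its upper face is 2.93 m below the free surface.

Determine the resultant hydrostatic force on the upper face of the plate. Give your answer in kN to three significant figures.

γ = 0.789 × 9.81 = 7.74009 kN/m³.
The plate is horizontal, so pressure is uniform at p = γ·h = 7.74009 × 2.93 = 22.6785 kN/m².
A = π(0.565)² = 1.00287 m².
F = p·A = 22.6785 × 1.00287 = 22.7436 kN.

F ≈ 22.7 kN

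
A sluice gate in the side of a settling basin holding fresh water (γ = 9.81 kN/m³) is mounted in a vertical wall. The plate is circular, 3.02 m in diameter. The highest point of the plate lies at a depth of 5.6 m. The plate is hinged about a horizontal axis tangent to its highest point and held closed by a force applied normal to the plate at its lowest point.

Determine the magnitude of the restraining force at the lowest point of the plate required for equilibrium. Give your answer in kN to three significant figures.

P ≈ 263 kN

γ = 9.81 kN/m³.
The centroid is at the centre, 1.51 m below the top of the plate, so the centroid depth is h_c = 5.6 + 1.51 = 7.11 m.
A = π(1.51)² = 7.16315 m².
Resultant F = γ·h_c·A = 9.81 × 7.11 × 7.16315 = 499.623 kN.
I_c = πr⁴/4 = π × 1.51⁴/4 = 4.08317 m⁴.
Centre of pressure: y_p = y_c + I_c/(y_c·A) = 7.11 + 4.08317/(7.11 × 7.16315) = 7.11 + 0.0801722 = 7.19017 m along the plane.
The resultant acts 1.51 + 0.0801722 = 1.59017 m (along the plate) below the hinge at the top edge, so the moment about the hinge is M = F × 1.59017 = 499.623 × 1.59017 = 794.486 kN·m.
A normal force at the bottom, 3.02 m from the hinge, must supply this moment: P = 794.486/3.02 = 263.075 kN.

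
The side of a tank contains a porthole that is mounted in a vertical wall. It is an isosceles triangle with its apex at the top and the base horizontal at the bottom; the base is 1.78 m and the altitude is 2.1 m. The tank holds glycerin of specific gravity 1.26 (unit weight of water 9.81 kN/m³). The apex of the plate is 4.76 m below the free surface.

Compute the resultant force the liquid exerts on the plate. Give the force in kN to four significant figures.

F ≈ 142.3 kN

γ = 1.26 × 9.81 = 12.3606 kN/m³.
With the apex up, the centroid sits 2h/3 = 2 × 2.1/3 = 1.4 m below the apex, so the centroid depth is h_c = 4.76 + 1.4 = 6.16 m.
A = ½ × 1.78 × 2.1 = 1.869 m².
Resultant F = γ·h_c·A = 12.3606 × 6.16 × 1.869 = 142.308 kN.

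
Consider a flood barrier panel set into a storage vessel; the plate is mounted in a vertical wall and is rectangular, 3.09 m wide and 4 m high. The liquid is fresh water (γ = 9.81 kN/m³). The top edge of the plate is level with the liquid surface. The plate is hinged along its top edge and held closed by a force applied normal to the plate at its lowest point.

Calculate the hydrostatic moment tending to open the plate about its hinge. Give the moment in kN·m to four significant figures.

M ≈ 646.7 kN·m

γ = 9.81 kN/m³.
The centroid lies 4/2 = 2 m below the top edge, so the centroid depth is h_c = 2 m.
A = 3.09 × 4 = 12.36 m².
Resultant F = γ·h_c·A = 9.81 × 2 × 12.36 = 242.503 kN.
I_c = b·h³/12 = 3.09 × 4³/12 = 16.48 m⁴.
Centre of pressure: y_p = y_c + I_c/(y_c·A) = 2 + 16.48/(2 × 12.36) = 2 + 0.666667 = 2.66667 m along the plane.
The resultant acts 2 + 0.666667 = 2.66667 m (along the plate) below the hinge at the top edge, so the moment about the hinge is M = F × 2.66667 = 242.503 × 2.66667 = 646.675 kN·m.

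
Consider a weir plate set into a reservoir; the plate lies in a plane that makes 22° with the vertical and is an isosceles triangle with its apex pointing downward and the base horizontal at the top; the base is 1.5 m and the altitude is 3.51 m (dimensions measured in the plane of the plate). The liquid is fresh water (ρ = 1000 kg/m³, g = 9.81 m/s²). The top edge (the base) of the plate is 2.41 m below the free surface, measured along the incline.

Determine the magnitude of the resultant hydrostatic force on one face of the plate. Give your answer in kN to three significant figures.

γ = ρg = 1000 × 9.81 = 9810 N/m³ = 9.81 kN/m³.
The plate makes 22° with the vertical, i.e. θ = 90° − 22° = 68° to the horizontal. Measuring y along the incline from the free-surface line, vertical depth h = y·sinθ with sinθ = 0.927184.
With the apex down, the centroid sits h/3 = 3.51/3 = 1.17 m below the base (the top edge), so y_c = 2.41 + 1.17 = 3.58 m and h_c = 3.58 × 0.927184 = 3.31932 m.
A = ½ × 1.5 × 3.51 = 2.6325 m².
Resultant F = γ·h_c·A = 9.81 × 3.31932 × 2.6325 = 85.7209 kN.

F ≈ 85.7 kN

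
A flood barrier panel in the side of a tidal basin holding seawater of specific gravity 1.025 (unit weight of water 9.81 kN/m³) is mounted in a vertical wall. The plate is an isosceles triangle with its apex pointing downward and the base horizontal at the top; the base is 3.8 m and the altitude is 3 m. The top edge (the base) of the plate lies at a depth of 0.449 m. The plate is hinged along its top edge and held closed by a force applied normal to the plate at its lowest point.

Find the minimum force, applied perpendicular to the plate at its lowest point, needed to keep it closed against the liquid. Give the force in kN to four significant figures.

γ = 1.025 × 9.81 = 10.05525 kN/m³.
With the apex down, the centroid sits h/3 = 3/3 = 1 m below the base (the top edge), so the centroid depth is h_c = 0.449 + 1 = 1.449 m.
A = ½ × 3.8 × 3 = 5.7 m².
Resultant F = γ·h_c·A = 10.05525 × 1.449 × 5.7 = 83.0493 kN.
I_c = b·h³/36 = 3.8 × 3³/36 = 2.85 m⁴.
Centre of pressure: y_p = y_c + I_c/(y_c·A) = 1.449 + 2.85/(1.449 × 5.7) = 1.449 + 0.345066 = 1.79407 m along the plane.
The resultant acts 1 + 0.345066 = 1.34507 m (along the plate) below the hinge at the top edge, so the moment about the hinge is M = F × 1.34507 = 83.0493 × 1.34507 = 111.707 kN·m.
A normal force at the bottom, 3 m from the hinge, must supply this moment: P = 111.707/3 = 37.2357 kN.

P ≈ 37.24 kN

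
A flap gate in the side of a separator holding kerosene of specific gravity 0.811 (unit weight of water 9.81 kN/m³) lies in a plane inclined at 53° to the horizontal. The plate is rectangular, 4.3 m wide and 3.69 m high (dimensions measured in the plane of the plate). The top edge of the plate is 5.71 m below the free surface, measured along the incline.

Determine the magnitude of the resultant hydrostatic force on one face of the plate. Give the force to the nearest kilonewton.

γ = 0.811 × 9.81 = 7.95591 kN/m³.
Let θ = 53° be the plate's angle to the horizontal; measure y along the incline from where the plane meets the free surface. Vertical depth h = y·sinθ with sinθ = 0.798636.
The centroid lies 3.69/2 = 1.845 m below the top edge, so y_c = 5.71 + 1.845 = 7.555 m and h_c = 7.555 × 0.798636 = 6.03369 m.
A = 4.3 × 3.69 = 15.867 m².
Resultant F = γ·h_c·A = 7.95591 × 6.03369 × 15.867 = 761.671 kN.

F ≈ 762 kN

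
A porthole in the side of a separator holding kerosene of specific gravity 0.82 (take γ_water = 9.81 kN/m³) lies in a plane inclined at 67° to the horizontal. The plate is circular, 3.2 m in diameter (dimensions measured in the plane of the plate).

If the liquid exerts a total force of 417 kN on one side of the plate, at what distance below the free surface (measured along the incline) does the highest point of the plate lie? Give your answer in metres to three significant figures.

y_top ≈ 5.40 m

γ = 0.82 × 9.81 = 8.0442 kN/m³.
A = π(1.6)² = 8.04248 m².
From F = γ·h_c·A, the centroid depth is h_c = 417/(8.0442 × 8.04248) = 6.4456 m.
Let θ = 67° be the plate's angle to the horizontal; measure y along the incline from where the plane meets the free surface. Vertical depth h = y·sinθ with sinθ = 0.920505.
Along the incline, y_c = h_c/sinθ = 6.4456/0.920505 = 7.00224 m.
The centroid is at the centre, 1.6 m below the top of the plate, so the highest point sits at y_top = 7.00224 − 1.6 = 5.40224 m along the incline.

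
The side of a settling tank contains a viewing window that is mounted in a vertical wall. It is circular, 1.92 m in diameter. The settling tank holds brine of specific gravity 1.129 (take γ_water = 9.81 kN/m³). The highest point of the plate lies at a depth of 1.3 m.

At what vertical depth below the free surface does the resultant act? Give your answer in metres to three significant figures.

γ = 1.129 × 9.81 = 11.07549 kN/m³.
The centroid is at the centre, 0.96 m below the top of the plate, so the centroid depth is h_c = 1.3 + 0.96 = 2.26 m.
A = π(0.96)² = 2.89529 m².
Resultant F = γ·h_c·A = 11.07549 × 2.26 × 2.89529 = 72.4709 kN.
I_c = πr⁴/4 = π × 0.96⁴/4 = 0.667075 m⁴.
Centre of pressure: y_p = y_c + I_c/(y_c·A) = 2.26 + 0.667075/(2.26 × 2.89529) = 2.26 + 0.101947 = 2.36195 m along the plane.

h_p = 2.36 m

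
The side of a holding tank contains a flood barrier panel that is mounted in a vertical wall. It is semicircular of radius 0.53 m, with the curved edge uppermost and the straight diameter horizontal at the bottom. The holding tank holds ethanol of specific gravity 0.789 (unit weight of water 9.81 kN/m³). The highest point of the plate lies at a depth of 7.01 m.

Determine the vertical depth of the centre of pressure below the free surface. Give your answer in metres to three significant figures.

h_p = 7.32 m

γ = 0.789 × 9.81 = 7.74009 kN/m³.
The centroid lies 4r/(3π) = 0.224939 m above the diameter, so r − 4r/(3π) = 0.53 − 0.224939 = 0.305061 m below the topmost point, so the centroid depth is h_c = 7.01 + 0.305061 = 7.31506 m.
A = πr²/2 = π × 0.53²/2 = 0.441237 m².
Resultant F = γ·h_c·A = 7.74009 × 7.31506 × 0.441237 = 24.9825 kN.
I_c = (π/8 − 8/(9π))·r⁴ = 0.109757 × 0.53⁴ = 0.00866036 m⁴.
Centre of pressure: y_p = y_c + I_c/(y_c·A) = 7.31506 + 0.00866036/(7.31506 × 0.441237) = 7.31506 + 0.00268316 = 7.31774 m along the plane.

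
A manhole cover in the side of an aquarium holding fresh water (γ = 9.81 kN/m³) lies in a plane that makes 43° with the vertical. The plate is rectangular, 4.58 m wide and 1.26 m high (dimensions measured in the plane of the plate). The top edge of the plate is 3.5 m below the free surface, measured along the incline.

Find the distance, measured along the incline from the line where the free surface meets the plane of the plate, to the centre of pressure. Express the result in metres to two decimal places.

y_p = 4.16 m

γ = 9.81 kN/m³.
The plate makes 43° with the vertical, i.e. θ = 90° − 43° = 47° to the horizontal. Measuring y along the incline from the free-surface line, vertical depth h = y·sinθ with sinθ = 0.731354.
The centroid lies 1.26/2 = 0.63 m below the top edge, so y_c = 3.5 + 0.63 = 4.13 m and h_c = 4.13 × 0.731354 = 3.02049 m.
A = 4.58 × 1.26 = 5.7708 m².
Resultant F = γ·h_c·A = 9.81 × 3.02049 × 5.7708 = 170.995 kN.
I_c = b·h³/12 = 4.58 × 1.26³/12 = 0.763477 m⁴.
Centre of pressure: y_p = y_c + I_c/(y_c·A) = 4.13 + 0.763477/(4.13 × 5.7708) = 4.13 + 0.0320339 = 4.16203 m along the plane.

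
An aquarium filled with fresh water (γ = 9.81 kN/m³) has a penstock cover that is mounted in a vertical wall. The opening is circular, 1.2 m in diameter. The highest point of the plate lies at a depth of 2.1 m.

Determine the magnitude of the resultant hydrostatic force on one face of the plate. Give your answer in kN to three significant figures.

F ≈ 30.0 kN

γ = 9.81 kN/m³.
The centroid is at the centre, 0.6 m below the top of the plate, so the centroid depth is h_c = 2.1 + 0.6 = 2.7 m.
A = π(0.6)² = 1.13097 m².
Resultant F = γ·h_c·A = 9.81 × 2.7 × 1.13097 = 29.956 kN.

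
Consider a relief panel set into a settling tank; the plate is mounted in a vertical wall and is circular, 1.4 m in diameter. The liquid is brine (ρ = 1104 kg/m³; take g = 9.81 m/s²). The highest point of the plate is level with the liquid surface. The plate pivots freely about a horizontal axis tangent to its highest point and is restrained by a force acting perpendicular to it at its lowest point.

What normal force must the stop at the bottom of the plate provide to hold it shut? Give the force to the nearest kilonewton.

γ = ρg = 1104 × 9.81 / 1000 = 10.83024 kN/m³.
The centroid is at the centre, 0.7 m below the top of the plate, so the centroid depth is h_c = 0.7 m.
A = π(0.7)² = 1.53938 m².
Resultant F = γ·h_c·A = 10.83024 × 0.7 × 1.53938 = 11.6703 kN.
I_c = πr⁴/4 = π × 0.7⁴/4 = 0.188574 m⁴.
Centre of pressure: y_p = y_c + I_c/(y_c·A) = 0.7 + 0.188574/(0.7 × 1.53938) = 0.7 + 0.175 = 0.875 m along the plane.
The resultant acts 0.7 + 0.175 = 0.875 m (along the plate) below the hinge at the top edge, so the moment about the hinge is M = F × 0.875 = 11.6703 × 0.875 = 10.2115 kN·m.
A normal force at the bottom, 1.4 m from the hinge, must supply this moment: P = 10.2115/1.4 = 7.29393 kN.

P ≈ 7 kN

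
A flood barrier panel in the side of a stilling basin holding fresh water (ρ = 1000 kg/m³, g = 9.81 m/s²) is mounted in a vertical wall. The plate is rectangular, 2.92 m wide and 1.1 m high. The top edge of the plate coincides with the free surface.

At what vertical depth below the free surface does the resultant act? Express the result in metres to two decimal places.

h_p = 0.73 m

γ = ρg = 1000 × 9.81 = 9810 N/m³ = 9.81 kN/m³.
The centroid lies 1.1/2 = 0.55 m below the top edge, so the centroid depth is h_c = 0.55 m.
A = 2.92 × 1.1 = 3.212 m².
Resultant F = γ·h_c·A = 9.81 × 0.55 × 3.212 = 17.3303 kN.
I_c = b·h³/12 = 2.92 × 1.1³/12 = 0.323877 m⁴.
Centre of pressure: y_p = y_c + I_c/(y_c·A) = 0.55 + 0.323877/(0.55 × 3.212) = 0.55 + 0.183334 = 0.733334 m along the plane.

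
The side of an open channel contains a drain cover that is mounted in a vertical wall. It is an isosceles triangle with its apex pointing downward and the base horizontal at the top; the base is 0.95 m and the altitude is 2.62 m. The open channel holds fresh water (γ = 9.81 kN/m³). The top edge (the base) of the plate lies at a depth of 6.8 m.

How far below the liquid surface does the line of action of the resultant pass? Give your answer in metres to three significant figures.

γ = 9.81 kN/m³.
With the apex down, the centroid sits h/3 = 2.62/3 = 0.873333 m below the base (the top edge), so the centroid depth is h_c = 6.8 + 0.873333 = 7.67333 m.
A = ½ × 0.95 × 2.62 = 1.2445 m².
Resultant F = γ·h_c·A = 9.81 × 7.67333 × 1.2445 = 93.6802 kN.
I_c = b·h³/36 = 0.95 × 2.62³/36 = 0.474597 m⁴.
Centre of pressure: y_p = y_c + I_c/(y_c·A) = 7.67333 + 0.474597/(7.67333 × 1.2445) = 7.67333 + 0.0496988 = 7.72303 m along the plane.

h_p = 7.72 m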